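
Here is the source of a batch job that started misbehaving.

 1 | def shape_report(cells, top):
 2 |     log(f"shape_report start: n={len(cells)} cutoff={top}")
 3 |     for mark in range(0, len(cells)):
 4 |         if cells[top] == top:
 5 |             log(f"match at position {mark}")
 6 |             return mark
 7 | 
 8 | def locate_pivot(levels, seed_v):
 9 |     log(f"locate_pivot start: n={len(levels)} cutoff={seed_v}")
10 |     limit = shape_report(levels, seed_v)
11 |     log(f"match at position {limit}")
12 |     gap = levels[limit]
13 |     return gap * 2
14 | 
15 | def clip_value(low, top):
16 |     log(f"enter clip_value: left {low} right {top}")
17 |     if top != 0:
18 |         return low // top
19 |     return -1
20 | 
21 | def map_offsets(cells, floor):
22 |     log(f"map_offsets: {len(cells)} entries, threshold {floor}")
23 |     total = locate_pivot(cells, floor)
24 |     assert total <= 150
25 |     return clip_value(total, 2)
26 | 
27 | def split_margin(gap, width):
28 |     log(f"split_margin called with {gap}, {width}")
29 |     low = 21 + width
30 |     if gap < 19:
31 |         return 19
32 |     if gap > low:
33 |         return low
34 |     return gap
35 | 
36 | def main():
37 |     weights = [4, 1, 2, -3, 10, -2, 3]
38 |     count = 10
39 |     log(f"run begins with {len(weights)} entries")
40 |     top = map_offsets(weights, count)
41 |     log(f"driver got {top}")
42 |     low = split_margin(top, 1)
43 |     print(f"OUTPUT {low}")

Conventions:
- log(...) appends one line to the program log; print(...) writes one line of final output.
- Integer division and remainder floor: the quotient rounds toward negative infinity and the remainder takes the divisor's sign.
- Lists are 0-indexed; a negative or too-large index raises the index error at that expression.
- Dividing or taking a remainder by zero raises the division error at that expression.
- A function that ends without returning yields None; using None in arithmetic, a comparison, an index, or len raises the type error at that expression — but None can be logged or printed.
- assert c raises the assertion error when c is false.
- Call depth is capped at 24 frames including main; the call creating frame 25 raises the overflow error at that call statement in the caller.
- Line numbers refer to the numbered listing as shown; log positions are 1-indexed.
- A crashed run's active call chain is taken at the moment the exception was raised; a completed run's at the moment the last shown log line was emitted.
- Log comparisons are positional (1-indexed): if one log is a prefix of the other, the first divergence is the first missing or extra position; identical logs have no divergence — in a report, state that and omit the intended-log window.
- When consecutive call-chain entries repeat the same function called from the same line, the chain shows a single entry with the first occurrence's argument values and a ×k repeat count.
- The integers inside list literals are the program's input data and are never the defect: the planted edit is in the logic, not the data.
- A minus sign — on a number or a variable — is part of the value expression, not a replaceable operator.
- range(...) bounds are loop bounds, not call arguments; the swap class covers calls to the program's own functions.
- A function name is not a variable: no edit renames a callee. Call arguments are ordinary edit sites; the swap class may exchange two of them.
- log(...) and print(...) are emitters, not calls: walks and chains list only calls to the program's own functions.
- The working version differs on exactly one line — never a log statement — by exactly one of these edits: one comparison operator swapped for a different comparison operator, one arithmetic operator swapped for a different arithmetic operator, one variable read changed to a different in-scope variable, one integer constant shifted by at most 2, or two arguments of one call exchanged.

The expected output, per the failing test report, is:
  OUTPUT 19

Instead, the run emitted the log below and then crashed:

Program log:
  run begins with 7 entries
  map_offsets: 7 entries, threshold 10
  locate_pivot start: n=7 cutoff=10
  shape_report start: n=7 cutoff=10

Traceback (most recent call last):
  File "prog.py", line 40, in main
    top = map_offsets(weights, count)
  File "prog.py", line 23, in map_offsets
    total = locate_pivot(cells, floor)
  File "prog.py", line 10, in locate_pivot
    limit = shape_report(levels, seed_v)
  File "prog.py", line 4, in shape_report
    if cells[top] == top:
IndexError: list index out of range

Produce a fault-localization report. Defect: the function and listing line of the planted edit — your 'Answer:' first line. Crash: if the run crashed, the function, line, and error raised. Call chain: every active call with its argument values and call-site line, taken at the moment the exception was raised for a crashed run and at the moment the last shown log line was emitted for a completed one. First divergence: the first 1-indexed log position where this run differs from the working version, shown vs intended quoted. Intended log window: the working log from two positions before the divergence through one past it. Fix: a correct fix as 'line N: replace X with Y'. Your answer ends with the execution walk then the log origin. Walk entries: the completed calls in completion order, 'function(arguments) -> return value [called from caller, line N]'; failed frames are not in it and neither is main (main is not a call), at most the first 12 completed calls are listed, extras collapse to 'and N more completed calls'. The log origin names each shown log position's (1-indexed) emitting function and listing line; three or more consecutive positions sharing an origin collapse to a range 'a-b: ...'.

Answer: the defect is in shape_report at line 4.
Key fact: A complete run would log 'match at position 4' next, but this one stopped at 4 lines.
Crash: shape_report, line 4, IndexError.
Call chain: main -> map_offsets([4, 1, 2, -3, 10, -2, 3], 10) (called at line 40) -> locate_pivot([4, 1, 2, -3, 10, -2, 3], 10) (called at line 23) -> shape_report([4, 1, 2, -3, 10, -2, 3], 10) (called at line 10).
First divergence: position 5 — the faulty run's log ends after 4 lines; the working version continues with 'match at position 4'.
Intended log window:
  3: locate_pivot start: n=7 cutoff=10
  4: shape_report start: n=7 cutoff=10
  5: match at position 4
  6: match at position 4
Execution walk:
  (no call completed)
Log origin:
  1: from main, line 39
  2: from map_offsets, line 22
  3: from locate_pivot, line 9
  4: from shape_report, line 2
A correct fix: line 4: replace `cells[top]` with `cells[mark]`.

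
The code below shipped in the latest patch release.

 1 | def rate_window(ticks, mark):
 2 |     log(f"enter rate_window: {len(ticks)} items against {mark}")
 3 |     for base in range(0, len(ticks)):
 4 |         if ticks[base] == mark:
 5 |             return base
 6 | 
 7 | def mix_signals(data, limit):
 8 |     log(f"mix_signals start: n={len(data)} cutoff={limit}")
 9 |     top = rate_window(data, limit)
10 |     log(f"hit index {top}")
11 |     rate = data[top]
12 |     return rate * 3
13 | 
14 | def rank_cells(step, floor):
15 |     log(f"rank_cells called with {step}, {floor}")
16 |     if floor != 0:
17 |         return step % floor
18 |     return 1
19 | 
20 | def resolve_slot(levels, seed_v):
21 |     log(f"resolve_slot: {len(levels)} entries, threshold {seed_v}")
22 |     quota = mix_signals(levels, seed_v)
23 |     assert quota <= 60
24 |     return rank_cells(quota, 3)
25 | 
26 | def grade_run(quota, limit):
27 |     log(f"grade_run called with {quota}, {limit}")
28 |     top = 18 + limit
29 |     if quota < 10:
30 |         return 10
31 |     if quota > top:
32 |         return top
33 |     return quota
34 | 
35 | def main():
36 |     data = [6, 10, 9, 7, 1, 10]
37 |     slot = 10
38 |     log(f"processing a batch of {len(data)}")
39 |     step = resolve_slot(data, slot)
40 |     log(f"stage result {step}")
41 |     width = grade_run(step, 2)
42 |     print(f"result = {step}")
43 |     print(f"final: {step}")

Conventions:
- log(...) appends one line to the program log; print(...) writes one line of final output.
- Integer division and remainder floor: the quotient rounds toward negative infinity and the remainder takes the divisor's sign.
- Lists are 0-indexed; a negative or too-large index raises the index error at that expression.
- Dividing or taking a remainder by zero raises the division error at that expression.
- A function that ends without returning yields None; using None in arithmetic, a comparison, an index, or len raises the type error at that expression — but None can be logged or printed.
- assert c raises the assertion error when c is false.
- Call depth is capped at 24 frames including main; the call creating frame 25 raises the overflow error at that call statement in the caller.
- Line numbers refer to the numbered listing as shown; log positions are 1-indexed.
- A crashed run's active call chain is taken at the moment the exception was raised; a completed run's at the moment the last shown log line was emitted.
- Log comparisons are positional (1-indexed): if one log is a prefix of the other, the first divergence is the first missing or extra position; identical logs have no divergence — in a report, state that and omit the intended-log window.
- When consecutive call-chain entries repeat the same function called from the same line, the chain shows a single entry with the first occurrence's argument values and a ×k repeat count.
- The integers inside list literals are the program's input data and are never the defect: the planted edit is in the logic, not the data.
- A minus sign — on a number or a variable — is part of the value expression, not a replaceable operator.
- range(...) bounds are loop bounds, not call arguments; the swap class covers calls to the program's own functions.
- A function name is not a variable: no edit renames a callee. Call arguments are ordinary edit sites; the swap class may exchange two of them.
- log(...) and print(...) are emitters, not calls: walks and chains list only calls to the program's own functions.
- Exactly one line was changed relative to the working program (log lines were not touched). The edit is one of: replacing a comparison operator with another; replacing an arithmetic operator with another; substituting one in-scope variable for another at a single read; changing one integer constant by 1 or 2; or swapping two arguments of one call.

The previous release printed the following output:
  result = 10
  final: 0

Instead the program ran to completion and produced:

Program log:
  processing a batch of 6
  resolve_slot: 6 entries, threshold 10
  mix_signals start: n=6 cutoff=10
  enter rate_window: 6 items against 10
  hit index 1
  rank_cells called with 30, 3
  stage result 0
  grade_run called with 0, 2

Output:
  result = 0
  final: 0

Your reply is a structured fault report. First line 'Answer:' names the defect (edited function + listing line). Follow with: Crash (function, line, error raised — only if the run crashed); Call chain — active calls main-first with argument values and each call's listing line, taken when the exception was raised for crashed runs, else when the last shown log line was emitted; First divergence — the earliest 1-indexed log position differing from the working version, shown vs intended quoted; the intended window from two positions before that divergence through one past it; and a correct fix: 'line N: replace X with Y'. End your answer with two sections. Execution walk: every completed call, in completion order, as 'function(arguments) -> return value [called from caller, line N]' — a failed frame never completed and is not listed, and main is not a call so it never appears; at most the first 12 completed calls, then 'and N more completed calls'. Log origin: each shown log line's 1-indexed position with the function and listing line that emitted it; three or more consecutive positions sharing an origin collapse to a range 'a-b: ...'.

Answer: the defect is in main at line 42.
Key observation: Every logged value matches the working version; the printed result is what differs.
Call chain: main -> grade_run(0, 2) (called at line 41).
First divergence: none — the logs agree in full.
Execution walk:
  rate_window([6, 10, 9, 7, 1, 10], 10) -> 1  [called from mix_signals, line 9]
  mix_signals([6, 10, 9, 7, 1, 10], 10) -> 30  [called from resolve_slot, line 22]
  rank_cells(30, 3) -> 0  [called from resolve_slot, line 24]
  resolve_slot([6, 10, 9, 7, 1, 10], 10) -> 0  [called from main, line 39]
  grade_run(0, 2) -> 10  [called from main, line 41]
Origin of each log line:
  1: emitted by main (line 38)
  2: emitted by resolve_slot (line 21)
  3: emitted by mix_signals (line 8)
  4: emitted by rate_window (line 2)
  5: emitted by mix_signals (line 10)
  6: emitted by rank_cells (line 15)
  7: emitted by main (line 40)
  8: emitted by grade_run (line 27)
A correct fix: line 42: replace `step` with `width`.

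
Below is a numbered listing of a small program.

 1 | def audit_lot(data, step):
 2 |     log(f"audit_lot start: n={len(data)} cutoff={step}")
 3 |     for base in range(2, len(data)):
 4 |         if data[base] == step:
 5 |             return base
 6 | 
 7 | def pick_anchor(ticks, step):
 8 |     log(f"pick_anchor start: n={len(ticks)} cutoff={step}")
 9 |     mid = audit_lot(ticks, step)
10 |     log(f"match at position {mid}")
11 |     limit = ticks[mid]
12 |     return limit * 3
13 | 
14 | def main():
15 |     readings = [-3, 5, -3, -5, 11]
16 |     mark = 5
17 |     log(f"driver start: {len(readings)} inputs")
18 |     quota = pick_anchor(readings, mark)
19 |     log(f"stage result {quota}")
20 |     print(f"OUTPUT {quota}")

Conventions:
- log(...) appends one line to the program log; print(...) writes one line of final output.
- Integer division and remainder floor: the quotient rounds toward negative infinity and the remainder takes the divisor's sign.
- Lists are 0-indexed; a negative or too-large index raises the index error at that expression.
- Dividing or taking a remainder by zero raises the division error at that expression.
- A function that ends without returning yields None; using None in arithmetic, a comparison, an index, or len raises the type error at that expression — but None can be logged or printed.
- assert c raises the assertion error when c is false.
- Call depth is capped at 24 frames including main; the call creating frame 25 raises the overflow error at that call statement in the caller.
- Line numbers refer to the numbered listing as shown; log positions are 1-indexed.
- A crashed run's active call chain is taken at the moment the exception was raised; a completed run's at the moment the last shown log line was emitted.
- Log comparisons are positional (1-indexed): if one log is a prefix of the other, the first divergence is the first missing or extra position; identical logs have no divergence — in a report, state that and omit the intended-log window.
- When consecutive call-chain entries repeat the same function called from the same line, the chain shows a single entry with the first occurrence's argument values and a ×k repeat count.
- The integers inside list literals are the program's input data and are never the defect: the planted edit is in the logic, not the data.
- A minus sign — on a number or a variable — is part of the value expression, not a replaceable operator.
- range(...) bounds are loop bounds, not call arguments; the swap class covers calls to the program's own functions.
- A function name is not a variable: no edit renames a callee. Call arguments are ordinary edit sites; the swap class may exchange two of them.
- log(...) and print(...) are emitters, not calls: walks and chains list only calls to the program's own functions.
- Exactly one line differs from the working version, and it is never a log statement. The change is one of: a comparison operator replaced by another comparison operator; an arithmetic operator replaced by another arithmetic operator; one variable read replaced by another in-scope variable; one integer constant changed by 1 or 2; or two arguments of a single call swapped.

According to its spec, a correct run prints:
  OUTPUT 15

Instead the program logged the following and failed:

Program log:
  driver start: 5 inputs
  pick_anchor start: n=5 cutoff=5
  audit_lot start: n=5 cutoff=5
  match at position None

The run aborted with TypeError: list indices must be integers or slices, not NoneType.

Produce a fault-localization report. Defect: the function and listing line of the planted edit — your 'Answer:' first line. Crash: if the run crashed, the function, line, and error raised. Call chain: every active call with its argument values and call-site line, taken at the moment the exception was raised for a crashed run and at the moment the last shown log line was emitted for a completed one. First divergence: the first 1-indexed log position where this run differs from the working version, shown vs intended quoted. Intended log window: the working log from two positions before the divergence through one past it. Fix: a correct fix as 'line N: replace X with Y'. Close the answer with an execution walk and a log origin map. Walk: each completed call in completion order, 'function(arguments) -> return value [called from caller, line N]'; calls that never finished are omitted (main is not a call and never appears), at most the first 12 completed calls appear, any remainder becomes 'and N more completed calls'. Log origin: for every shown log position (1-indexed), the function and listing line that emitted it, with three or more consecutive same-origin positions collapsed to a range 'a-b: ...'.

Answer: the defect is in audit_lot at line 3.
Core observation: The log first diverges at position 4: the faulty run prints 'match at position None' where the working version prints 'match at position 1'.
Crash: pick_anchor, line 11, TypeError.
Call chain: main -> pick_anchor([-3, 5, -3, -5, 11], 5) (called at line 18).
First divergence: position 4; shown 'match at position None' vs intended 'match at position 1'.
Intended log window:
  2: pick_anchor start: n=5 cutoff=5
  3: audit_lot start: n=5 cutoff=5
  4: match at position 1
  5: stage result 15
Execution walk:
  audit_lot([-3, 5, -3, -5, 11], 5) -> None  [called from pick_anchor, line 9]
Origin of each log line:
  1 — main, line 17
  2 — pick_anchor, line 8
  3 — audit_lot, line 2
  4 — pick_anchor, line 10
A correct fix: line 3: replace `2` with `0`.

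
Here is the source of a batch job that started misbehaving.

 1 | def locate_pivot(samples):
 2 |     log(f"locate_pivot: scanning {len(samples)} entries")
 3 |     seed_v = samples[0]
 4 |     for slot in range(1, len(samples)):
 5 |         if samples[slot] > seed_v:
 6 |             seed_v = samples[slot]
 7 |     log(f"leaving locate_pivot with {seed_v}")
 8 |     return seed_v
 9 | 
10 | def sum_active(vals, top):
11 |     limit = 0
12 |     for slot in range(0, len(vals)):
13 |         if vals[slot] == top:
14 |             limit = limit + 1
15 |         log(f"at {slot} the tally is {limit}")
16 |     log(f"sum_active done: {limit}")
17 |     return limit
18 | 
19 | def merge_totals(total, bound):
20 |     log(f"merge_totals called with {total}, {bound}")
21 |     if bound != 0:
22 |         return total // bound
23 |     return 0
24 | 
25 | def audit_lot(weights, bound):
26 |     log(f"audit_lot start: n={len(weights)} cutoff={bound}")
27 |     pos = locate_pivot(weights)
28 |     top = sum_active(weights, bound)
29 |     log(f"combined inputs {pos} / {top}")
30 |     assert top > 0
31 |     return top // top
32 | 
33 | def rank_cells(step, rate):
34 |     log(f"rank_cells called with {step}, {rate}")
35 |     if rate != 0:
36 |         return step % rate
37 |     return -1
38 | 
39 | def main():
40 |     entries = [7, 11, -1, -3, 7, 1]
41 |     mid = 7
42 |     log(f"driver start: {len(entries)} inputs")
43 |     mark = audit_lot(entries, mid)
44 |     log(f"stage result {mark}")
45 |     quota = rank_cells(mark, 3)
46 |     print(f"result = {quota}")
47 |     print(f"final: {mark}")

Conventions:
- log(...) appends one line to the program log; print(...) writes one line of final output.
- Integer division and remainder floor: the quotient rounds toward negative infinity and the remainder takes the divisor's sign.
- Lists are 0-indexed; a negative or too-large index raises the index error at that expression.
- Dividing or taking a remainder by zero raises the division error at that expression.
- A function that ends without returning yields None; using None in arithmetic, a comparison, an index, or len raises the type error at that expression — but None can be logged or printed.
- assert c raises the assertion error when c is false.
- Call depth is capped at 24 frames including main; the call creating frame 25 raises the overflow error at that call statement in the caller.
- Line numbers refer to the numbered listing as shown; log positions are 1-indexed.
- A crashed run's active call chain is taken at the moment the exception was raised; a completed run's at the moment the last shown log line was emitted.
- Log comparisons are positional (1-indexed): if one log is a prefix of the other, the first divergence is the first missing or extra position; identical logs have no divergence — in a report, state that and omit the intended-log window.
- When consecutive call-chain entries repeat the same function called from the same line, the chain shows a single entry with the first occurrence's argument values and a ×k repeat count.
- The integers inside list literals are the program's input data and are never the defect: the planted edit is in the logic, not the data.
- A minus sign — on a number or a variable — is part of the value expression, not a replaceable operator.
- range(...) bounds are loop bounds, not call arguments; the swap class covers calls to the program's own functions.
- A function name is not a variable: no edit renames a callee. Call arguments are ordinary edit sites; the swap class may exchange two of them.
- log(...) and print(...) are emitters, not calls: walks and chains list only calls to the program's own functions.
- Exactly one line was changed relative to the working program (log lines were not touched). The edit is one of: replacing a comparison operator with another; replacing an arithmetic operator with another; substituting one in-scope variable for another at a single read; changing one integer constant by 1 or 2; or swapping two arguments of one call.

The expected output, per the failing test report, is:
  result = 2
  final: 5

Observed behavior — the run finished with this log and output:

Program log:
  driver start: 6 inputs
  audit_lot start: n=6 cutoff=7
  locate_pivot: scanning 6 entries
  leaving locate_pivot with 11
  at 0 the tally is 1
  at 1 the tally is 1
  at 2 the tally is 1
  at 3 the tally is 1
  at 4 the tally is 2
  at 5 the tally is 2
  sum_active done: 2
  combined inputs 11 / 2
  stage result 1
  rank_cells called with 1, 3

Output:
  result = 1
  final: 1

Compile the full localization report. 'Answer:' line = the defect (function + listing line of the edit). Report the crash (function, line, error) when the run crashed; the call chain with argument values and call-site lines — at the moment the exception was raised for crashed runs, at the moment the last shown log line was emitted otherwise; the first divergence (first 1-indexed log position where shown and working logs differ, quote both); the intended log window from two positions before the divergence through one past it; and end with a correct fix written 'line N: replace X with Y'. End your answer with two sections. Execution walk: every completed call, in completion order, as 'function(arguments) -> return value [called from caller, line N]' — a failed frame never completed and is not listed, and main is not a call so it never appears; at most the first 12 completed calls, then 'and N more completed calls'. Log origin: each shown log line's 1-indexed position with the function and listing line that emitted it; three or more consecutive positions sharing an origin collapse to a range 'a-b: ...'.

Answer: the defect is in audit_lot at line 31.
The tell: The earliest visible damage is log position 13 — 'stage result 1' rather than the intended 'stage result 5'.
Call chain: main -> rank_cells(1, 3) (called at line 45).
First divergence: at position 13 the run shows 'stage result 1' where the working version logs 'stage result 5'.
Intended log window:
  11: sum_active done: 2
  12: combined inputs 11 / 2
  13: stage result 5
  14: rank_cells called with 5, 3
Execution walk:
  locate_pivot([7, 11, -1, -3, 7, 1]) -> 11  [called from audit_lot, line 27]
  sum_active([7, 11, -1, -3, 7, 1], 7) -> 2  [called from audit_lot, line 28]
  audit_lot([7, 11, -1, -3, 7, 1], 7) -> 1  [called from main, line 43]
  rank_cells(1, 3) -> 1  [called from main, line 45]
Origin of each log line:
  1: emitted by main (line 42)
  2: emitted by audit_lot (line 26)
  3: emitted by locate_pivot (line 2)
  4: emitted by locate_pivot (line 7)
  5-10: emitted by sum_active (line 15)
  11: emitted by sum_active (line 16)
  12: emitted by audit_lot (line 29)
  13: emitted by main (line 44)
  14: emitted by rank_cells (line 34)
A correct fix: line 31: replace `top // top` with `pos // top`.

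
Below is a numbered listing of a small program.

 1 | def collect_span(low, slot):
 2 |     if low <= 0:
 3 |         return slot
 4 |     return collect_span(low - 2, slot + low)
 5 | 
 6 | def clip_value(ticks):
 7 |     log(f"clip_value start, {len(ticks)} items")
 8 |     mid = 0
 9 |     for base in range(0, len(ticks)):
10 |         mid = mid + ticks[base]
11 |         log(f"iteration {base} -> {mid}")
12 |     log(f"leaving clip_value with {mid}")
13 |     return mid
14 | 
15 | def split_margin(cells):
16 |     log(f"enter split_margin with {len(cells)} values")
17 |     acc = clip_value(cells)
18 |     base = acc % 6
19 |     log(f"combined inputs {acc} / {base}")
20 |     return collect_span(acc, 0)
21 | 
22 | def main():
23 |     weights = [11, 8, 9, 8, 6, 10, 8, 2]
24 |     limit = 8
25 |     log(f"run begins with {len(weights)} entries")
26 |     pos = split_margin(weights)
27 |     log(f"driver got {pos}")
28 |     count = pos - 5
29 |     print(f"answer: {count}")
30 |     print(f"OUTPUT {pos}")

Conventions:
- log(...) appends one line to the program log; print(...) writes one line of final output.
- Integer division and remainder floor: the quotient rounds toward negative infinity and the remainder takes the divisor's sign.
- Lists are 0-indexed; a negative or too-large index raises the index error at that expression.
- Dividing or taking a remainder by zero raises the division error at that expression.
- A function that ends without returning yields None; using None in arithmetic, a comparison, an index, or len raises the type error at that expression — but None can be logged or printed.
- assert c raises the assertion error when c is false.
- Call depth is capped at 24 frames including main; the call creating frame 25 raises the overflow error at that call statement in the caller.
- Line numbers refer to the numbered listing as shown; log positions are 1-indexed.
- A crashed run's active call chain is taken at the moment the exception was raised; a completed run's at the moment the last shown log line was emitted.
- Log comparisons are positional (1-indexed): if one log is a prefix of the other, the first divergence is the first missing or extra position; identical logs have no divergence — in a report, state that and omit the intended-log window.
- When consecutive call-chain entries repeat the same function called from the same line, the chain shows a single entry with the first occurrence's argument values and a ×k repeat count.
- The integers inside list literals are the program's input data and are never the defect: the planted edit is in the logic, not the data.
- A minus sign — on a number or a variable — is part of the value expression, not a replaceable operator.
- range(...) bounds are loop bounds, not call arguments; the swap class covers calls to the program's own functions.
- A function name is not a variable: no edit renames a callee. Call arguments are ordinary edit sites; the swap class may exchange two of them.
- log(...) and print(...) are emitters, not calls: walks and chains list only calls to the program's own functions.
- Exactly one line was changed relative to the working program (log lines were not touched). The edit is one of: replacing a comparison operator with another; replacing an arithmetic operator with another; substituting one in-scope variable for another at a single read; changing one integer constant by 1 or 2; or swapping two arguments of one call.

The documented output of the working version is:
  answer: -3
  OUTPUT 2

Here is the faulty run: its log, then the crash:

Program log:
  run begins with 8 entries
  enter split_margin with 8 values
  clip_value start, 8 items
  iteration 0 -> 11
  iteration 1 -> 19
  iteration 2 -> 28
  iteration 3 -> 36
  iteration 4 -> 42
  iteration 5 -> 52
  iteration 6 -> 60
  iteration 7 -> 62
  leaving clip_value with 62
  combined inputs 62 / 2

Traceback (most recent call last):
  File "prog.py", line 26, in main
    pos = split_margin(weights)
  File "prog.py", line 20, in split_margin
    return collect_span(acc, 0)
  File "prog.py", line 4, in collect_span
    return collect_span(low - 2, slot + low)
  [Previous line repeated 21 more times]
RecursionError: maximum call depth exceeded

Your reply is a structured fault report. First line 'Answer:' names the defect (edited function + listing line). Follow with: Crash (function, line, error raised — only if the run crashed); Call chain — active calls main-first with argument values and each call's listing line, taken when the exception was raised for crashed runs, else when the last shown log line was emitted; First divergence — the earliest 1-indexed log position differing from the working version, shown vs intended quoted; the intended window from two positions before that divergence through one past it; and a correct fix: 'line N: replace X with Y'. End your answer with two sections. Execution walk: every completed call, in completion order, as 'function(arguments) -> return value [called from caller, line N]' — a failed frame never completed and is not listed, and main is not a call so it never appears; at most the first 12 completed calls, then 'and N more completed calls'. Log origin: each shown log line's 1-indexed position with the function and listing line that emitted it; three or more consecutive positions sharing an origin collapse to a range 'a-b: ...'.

Answer: the defect is in split_margin at line 20.
Key fact: Only 13 log lines were emitted before the run died; the intended continuation was 'driver got 2'.
Crash: collect_span, line 4, RecursionError.
Call chain: main -> split_margin([11, 8, 9, 8, 6, 10, 8, 2]) (called at line 26) -> collect_span(62, 0) (called at line 20) -> collect_span(60, 62) (called at line 4) ×21.
First divergence: position 14 — after 13 matching lines the faulty run goes silent; intended next line 'driver got 2'.
Intended log window:
  12: leaving clip_value with 62
  13: combined inputs 62 / 2
  14: driver got 2
Execution walk:
  clip_value([11, 8, 9, 8, 6, 10, 8, 2]) -> 62  [called from split_margin, line 17]
Log origins:
  1: emitted by main (line 25)
  2: emitted by split_margin (line 16)
  3: emitted by clip_value (line 7)
  4-11: emitted by clip_value (line 11)
  12: emitted by clip_value (line 12)
  13: emitted by split_margin (line 19)
A correct fix: line 20: replace `acc` with `base`.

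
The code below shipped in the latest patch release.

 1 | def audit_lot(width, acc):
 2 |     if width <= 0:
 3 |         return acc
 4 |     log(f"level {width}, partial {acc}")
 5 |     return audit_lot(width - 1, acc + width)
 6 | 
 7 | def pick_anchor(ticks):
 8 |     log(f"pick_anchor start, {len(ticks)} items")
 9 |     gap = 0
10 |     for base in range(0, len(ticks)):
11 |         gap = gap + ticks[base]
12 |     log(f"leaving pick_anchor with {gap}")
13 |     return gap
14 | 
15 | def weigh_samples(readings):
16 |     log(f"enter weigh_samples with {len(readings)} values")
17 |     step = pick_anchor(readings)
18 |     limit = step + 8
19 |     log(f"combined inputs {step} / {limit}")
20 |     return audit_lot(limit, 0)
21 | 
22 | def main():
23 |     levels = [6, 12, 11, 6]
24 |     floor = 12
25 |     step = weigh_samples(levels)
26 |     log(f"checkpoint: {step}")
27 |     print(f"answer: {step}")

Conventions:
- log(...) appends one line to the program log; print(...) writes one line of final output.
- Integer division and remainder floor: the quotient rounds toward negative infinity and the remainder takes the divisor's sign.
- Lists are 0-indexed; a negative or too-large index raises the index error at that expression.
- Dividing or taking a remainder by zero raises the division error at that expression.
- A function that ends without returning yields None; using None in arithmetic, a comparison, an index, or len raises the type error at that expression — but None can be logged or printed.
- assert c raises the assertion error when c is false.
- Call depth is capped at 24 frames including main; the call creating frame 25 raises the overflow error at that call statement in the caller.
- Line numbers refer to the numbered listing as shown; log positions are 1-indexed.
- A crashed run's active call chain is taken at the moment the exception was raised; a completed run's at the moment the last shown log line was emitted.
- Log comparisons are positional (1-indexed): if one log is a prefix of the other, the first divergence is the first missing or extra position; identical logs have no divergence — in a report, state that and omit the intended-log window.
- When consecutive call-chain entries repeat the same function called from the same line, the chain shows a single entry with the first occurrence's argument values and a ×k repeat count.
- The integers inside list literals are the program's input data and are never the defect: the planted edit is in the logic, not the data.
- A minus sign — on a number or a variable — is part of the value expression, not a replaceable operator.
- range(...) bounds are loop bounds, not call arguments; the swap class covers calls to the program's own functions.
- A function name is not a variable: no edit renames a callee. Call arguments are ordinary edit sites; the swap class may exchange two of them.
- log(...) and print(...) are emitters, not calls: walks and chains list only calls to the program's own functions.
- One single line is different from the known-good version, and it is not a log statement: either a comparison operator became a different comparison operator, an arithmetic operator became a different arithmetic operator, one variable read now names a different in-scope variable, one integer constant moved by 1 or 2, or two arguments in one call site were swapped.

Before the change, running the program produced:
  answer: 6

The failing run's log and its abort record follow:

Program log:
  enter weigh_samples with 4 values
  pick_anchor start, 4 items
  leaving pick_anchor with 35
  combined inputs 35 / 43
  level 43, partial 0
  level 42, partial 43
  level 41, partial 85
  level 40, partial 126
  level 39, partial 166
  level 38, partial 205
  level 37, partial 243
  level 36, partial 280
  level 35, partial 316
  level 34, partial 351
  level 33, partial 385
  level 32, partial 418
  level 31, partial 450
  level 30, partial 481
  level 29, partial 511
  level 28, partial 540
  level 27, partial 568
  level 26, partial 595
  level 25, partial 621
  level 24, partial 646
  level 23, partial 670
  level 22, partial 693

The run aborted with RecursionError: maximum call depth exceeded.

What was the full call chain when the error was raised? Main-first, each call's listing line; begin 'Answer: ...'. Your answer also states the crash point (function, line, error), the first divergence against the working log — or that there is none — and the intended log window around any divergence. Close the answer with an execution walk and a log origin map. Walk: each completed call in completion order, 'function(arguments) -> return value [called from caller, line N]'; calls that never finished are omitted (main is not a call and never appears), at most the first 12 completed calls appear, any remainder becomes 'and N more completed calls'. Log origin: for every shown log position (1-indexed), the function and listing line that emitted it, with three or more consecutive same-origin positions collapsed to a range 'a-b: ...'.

Answer: main -> weigh_samples (called at line 25) -> audit_lot (called at line 20) -> audit_lot (called at line 5) ×21.
Core observation: Log line 4 is where behavior first shows: 'combined inputs 35 / 43' appears instead of 'combined inputs 35 / 3'.
Crash: audit_lot, line 5, RecursionError.
First divergence: at position 4 the run shows 'combined inputs 35 / 43' where the working version logs 'combined inputs 35 / 3'.
Intended log window:
  2: pick_anchor start, 4 items
  3: leaving pick_anchor with 35
  4: combined inputs 35 / 3
  5: level 3, partial 0
Execution walk:
  pick_anchor([6, 12, 11, 6]) -> 35  [called from weigh_samples, line 17]
Log origins:
  1: from weigh_samples, line 16
  2: from pick_anchor, line 8
  3: from pick_anchor, line 12
  4: from weigh_samples, line 19
  5-26: from audit_lot, line 4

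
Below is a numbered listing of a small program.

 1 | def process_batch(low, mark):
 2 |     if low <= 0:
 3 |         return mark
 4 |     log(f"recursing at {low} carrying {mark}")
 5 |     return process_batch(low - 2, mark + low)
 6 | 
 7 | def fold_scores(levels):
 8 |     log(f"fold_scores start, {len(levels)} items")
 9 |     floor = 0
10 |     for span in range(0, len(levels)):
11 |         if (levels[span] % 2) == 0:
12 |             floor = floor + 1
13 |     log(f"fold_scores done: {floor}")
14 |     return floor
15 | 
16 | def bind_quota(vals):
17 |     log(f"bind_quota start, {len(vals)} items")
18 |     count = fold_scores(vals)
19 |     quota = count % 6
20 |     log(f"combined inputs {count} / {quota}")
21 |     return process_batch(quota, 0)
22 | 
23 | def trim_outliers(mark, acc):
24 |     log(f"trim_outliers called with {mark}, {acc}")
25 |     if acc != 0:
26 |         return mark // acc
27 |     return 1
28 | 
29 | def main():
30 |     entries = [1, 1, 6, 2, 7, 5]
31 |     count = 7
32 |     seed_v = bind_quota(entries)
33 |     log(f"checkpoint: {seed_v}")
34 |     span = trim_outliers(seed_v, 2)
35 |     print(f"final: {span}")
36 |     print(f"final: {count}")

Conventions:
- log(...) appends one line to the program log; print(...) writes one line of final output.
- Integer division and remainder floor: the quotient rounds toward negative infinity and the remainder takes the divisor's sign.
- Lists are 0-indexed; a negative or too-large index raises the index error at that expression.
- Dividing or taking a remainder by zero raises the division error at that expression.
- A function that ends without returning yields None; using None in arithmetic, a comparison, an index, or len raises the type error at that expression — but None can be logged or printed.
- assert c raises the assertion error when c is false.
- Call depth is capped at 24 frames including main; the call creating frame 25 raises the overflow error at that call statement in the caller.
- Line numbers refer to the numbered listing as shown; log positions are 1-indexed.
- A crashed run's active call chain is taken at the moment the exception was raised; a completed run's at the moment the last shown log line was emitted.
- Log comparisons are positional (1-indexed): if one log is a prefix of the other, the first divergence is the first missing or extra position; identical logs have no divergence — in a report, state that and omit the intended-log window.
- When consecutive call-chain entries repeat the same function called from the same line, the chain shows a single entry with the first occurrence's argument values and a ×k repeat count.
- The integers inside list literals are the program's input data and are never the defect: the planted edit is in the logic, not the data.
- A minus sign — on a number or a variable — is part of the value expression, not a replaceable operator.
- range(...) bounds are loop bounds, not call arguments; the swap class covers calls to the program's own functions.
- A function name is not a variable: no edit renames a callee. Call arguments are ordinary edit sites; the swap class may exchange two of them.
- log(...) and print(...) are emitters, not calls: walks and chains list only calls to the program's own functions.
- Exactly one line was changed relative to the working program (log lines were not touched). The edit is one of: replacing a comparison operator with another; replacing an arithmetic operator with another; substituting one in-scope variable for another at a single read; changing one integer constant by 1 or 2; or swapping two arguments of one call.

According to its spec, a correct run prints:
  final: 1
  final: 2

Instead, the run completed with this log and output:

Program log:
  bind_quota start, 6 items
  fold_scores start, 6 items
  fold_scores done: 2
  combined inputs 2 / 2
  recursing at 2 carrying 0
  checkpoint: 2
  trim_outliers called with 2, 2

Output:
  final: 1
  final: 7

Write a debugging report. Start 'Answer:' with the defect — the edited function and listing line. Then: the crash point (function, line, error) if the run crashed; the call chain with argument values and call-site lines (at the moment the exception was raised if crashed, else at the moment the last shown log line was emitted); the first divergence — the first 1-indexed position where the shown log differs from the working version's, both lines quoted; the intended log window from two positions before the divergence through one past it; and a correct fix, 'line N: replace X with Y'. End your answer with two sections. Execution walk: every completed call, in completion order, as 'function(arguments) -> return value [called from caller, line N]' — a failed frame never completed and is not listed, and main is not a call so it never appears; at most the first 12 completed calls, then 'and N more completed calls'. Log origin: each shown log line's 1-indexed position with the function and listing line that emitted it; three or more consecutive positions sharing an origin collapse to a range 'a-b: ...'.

Answer: the defect is in main at line 36.
The tell: No log line changed; the fault shows up purely in the output.
Call chain: main -> trim_outliers(2, 2) (called at line 34).
First divergence: none (the log streams are identical).
Execution walk:
  fold_scores([1, 1, 6, 2, 7, 5]) -> 2  [called from bind_quota, line 18]
  process_batch(0, 2) -> 2  [called from process_batch, line 5]
  process_batch(2, 0) -> 2  [called from bind_quota, line 21]
  bind_quota([1, 1, 6, 2, 7, 5]) -> 2  [called from main, line 32]
  trim_outliers(2, 2) -> 1  [called from main, line 34]
Origin of each log line:
  1: emitted by bind_quota (line 17)
  2: emitted by fold_scores (line 8)
  3: emitted by fold_scores (line 13)
  4: emitted by bind_quota (line 20)
  5: emitted by process_batch (line 4)
  6: emitted by main (line 33)
  7: emitted by trim_outliers (line 24)
A correct fix: line 36: replace `count` with `seed_v`.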